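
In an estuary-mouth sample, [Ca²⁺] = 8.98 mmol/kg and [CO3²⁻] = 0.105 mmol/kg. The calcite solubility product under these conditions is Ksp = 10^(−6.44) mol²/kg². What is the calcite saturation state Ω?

Ω = 2.60

Ksp = 10^(−6.44) = 3.631×10^-7
Ω = [Ca²⁺][CO3²⁻]/Ksp = (8.98×10^-3)(0.105×10^-3) / 3.631×10^-7 = 2.60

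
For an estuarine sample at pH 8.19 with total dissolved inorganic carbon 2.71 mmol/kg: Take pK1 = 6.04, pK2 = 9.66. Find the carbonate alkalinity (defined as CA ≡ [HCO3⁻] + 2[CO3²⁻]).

CA = [HCO3⁻] + 2[CO3²⁻] = (α₁ + 2α₂)·DIC
At pH 8.19: [H⁺]/K1 = 10^-2.15 = 0.0070795, K2/[H⁺] = 10^-1.47 = 0.033884
α₁ = 1/(1 + 0.0070795 + 0.033884) = 1/1.0410 = 0.9606; α₂ = α₁·K2/[H⁺] = 0.03255
α₁ + 2α₂ = 1.0258
CA = 1.0258 × 2.71 = 2.78 mmol/kg

CA = 2.78 mmol/kg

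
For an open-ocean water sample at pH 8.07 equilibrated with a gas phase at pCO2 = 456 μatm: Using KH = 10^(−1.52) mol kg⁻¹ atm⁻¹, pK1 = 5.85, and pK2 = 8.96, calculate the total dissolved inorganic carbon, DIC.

[CO2*] = KH · pCO2 = 10^(−1.52) × 456×10^-6 = 1.377×10^-5 mol/kg
α₀ = 1/(1 + K1/[H⁺] + K1K2/[H⁺]²) = 1/(1 + 10^+2.22 + 10^+1.33) = 0.005310
DIC = [CO2*]/α₀ = 1.377×10^-5 / 0.005310 = 2.59 mmol/kg

DIC = 2.59 mmol/kg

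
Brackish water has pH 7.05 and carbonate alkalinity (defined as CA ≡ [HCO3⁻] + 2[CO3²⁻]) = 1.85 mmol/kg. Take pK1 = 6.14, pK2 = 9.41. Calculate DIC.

CA = [HCO3⁻] + 2[CO3²⁻] = (α₁ + 2α₂)·DIC
At pH 7.05: [H⁺]/K1 = 10^-0.91 = 0.12303, K2/[H⁺] = 10^-2.36 = 0.0043652
α₁ = 1/(1 + 0.12303 + 0.0043652) = 1/1.1274 = 0.8870; α₂ = α₁·K2/[H⁺] = 0.003872
α₁ + 2α₂ = 0.8947
DIC = CA / (α₁ + 2α₂) = 1.85 / 0.8947 = 2.07 mmol/kg

DIC = 2.07 mmol/kg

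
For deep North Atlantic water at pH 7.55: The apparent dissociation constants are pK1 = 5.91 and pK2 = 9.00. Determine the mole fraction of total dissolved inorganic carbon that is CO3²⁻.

α₂ = 1 / (1 + [H⁺]/K2 + [H⁺]²/(K1K2)) = 1 / (1 + 10^+1.45 + 10^-0.19)
   = 1 / (1 + 28.184 + 0.64565) = 1/29.829 = 0.03352

α₂ = 0.0335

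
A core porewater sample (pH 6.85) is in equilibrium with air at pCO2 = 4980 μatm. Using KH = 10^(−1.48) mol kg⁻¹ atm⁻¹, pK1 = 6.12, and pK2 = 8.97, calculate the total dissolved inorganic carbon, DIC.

[CO2*] = KH · pCO2 = 10^(−1.48) × 4980×10^-6 = 1.649×10^-4 mol/kg
α₀ = 1/(1 + K1/[H⁺] + K1K2/[H⁺]²) = 1/(1 + 10^+0.73 + 10^-1.39) = 0.1560
DIC = [CO2*]/α₀ = 1.649×10^-4 / 0.1560 = 1.06 mmol/kg

DIC = 1.06 mmol/kg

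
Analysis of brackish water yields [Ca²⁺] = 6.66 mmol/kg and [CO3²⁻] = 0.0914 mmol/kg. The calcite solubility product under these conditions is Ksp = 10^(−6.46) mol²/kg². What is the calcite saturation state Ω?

Ω = 1.76

Ksp = 10^(−6.46) = 3.467×10^-7
Ω = [Ca²⁺][CO3²⁻]/Ksp = (6.66×10^-3)(0.0914×10^-3) / 3.467×10^-7 = 1.76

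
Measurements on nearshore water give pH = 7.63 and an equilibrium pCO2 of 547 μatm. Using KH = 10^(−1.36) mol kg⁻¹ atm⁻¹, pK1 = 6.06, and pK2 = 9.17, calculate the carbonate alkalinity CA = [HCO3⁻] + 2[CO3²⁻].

[CO2*] = KH · pCO2 = 10^(−1.36) × 547×10^-6 = 2.388×10^-5 mol/kg
α₀ = 1/(1 + K1/[H⁺] + K1K2/[H⁺]²) = 1/(1 + 10^+1.57 + 10^+0.03) = 0.02549
DIC = [CO2*]/α₀ = 2.388×10^-5 / 0.02549 = 0.9366 mmol/kg
CA = (α₁ + 2α₂)·DIC = (0.9472 + 2×0.02732) × 0.9366 = 0.938 mmol/kg

CA = 0.938 mmol/kg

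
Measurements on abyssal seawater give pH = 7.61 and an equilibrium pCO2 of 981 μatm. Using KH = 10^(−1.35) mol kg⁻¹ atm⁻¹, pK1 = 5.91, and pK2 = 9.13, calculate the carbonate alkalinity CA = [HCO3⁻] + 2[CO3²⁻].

CA = 2.33 mmol/kg

[CO2*] = KH · pCO2 = 10^(−1.35) × 981×10^-6 = 4.382×10^-5 mol/kg
α₀ = 1/(1 + K1/[H⁺] + K1K2/[H⁺]²) = 1/(1 + 10^+1.70 + 10^+0.18) = 0.01900
DIC = [CO2*]/α₀ = 4.382×10^-5 / 0.01900 = 2.306 mmol/kg
CA = (α₁ + 2α₂)·DIC = (0.9522 + 2×0.02876) × 2.306 = 2.33 mmol/kg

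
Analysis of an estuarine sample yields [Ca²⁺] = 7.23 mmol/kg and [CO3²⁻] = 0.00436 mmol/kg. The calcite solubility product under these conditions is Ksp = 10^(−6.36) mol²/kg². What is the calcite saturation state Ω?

Ksp = 10^(−6.36) = 4.365×10^-7
Ω = [Ca²⁺][CO3²⁻]/Ksp = (7.23×10^-3)(0.00436×10^-3) / 4.365×10^-7 = 0.0722

Ω = 0.0722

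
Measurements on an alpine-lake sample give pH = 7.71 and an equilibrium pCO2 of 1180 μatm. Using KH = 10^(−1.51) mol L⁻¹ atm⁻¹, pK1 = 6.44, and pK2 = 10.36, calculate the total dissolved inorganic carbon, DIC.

DIC = 0.717 mmol/L

[CO2*] = KH · pCO2 = 10^(−1.51) × 1180×10^-6 = 3.647×10^-5 mol/L
α₀ = 1/(1 + K1/[H⁺] + K1K2/[H⁺]²) = 1/(1 + 10^+1.27 + 10^-1.38) = 0.05086
DIC = [CO2*]/α₀ = 3.647×10^-5 / 0.05086 = 0.717 mmol/L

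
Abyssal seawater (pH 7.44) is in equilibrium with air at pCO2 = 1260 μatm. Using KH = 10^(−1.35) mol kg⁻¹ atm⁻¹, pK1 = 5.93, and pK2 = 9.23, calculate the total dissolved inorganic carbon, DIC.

DIC = 1.91 mmol/kg

[CO2*] = KH · pCO2 = 10^(−1.35) × 1260×10^-6 = 5.628×10^-5 mol/kg
α₀ = 1/(1 + K1/[H⁺] + K1K2/[H⁺]²) = 1/(1 + 10^+1.51 + 10^-0.28) = 0.02951
DIC = [CO2*]/α₀ = 5.628×10^-5 / 0.02951 = 1.91 mmol/kg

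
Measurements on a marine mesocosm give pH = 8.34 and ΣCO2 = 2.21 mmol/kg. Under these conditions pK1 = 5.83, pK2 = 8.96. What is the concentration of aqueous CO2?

α₀ = 1 / (1 + K1/[H⁺] + K1K2/[H⁺]²) = 1 / (1 + 10^+2.51 + 10^+1.89)
   = 1 / (1 + 323.59 + 77.625) = 1/402.22 = 0.002486
[CO2*] = α₀ × DIC = 0.002486 × 2.21 = 0.00549 mmol/kg = 5.49 μmol/kg

[CO2*] = 5.49 μmol/kg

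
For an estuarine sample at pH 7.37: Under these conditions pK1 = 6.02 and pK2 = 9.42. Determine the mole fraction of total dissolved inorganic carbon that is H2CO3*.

α₀ = 1 / (1 + K1/[H⁺] + K1K2/[H⁺]²) = 1 / (1 + 10^+1.35 + 10^-0.70)
   = 1 / (1 + 22.387 + 0.19953) = 1/23.587 = 0.04240

α₀ = 0.0424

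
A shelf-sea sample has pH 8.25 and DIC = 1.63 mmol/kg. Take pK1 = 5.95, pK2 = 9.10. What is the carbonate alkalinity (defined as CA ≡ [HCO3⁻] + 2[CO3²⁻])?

CA = 1.82 mmol/kg

CA = [HCO3⁻] + 2[CO3²⁻] = (α₁ + 2α₂)·DIC
At pH 8.25: [H⁺]/K1 = 10^-2.30 = 0.0050119, K2/[H⁺] = 10^-0.85 = 0.14125
α₁ = 1/(1 + 0.0050119 + 0.14125) = 1/1.1463 = 0.8724; α₂ = α₁·K2/[H⁺] = 0.1232
α₁ + 2α₂ = 1.1189
CA = 1.1189 × 1.63 = 1.82 mmol/kg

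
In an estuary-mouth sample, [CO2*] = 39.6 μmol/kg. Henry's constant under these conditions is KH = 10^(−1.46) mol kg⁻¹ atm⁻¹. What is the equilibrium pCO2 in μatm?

KH = 10^(−1.46) = 3.467×10^-2 mol kg⁻¹ atm⁻¹
pCO2 = [CO2*]/KH = 39.6×10^-6 / 3.467×10^-2 = 1.14×10^-3 atm = 1140 μatm

pCO2 = 1140 μatm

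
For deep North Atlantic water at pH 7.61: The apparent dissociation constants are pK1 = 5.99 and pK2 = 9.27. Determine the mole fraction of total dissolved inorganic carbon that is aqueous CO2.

α₀ = 1 / (1 + K1/[H⁺] + K1K2/[H⁺]²) = 1 / (1 + 10^+1.62 + 10^-0.04)
   = 1 / (1 + 41.687 + 0.91201) = 1/43.599 = 0.02294

α₀ = 0.0229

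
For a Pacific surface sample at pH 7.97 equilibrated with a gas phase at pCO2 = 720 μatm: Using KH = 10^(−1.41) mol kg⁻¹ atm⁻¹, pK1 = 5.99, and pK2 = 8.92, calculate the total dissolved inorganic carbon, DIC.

[CO2*] = KH · pCO2 = 10^(−1.41) × 720×10^-6 = 2.801×10^-5 mol/kg
α₀ = 1/(1 + K1/[H⁺] + K1K2/[H⁺]²) = 1/(1 + 10^+1.98 + 10^+1.03) = 0.009327
DIC = [CO2*]/α₀ = 2.801×10^-5 / 0.009327 = 3.00 mmol/kg

DIC = 3.00 mmol/kg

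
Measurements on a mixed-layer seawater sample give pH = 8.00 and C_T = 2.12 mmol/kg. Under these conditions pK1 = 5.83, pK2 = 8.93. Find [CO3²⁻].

α₂ = 1 / (1 + [H⁺]/K2 + [H⁺]²/(K1K2)) = 1 / (1 + 10^+0.93 + 10^-1.24)
   = 1 / (1 + 8.5114 + 0.057544) = 1/9.5689 = 0.1045
[CO3²⁻] = α₂ × DIC = 0.1045 × 2.12 = 0.222 mmol/kg

[CO3²⁻] = 0.222 mmol/kg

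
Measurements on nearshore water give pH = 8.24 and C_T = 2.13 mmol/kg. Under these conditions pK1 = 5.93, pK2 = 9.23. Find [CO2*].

α₀ = 1 / (1 + K1/[H⁺] + K1K2/[H⁺]²) = 1 / (1 + 10^+2.31 + 10^+1.32)
   = 1 / (1 + 204.17 + 20.893) = 1/226.07 = 0.004423
[CO2*] = α₀ × DIC = 0.004423 × 2.13 = 0.00942 mmol/kg = 9.42 μmol/kg

[CO2*] = 9.42 μmol/kg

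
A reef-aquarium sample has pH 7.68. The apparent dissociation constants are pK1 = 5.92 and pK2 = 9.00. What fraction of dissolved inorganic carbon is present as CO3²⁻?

α₂ = 1 / (1 + [H⁺]/K2 + [H⁺]²/(K1K2)) = 1 / (1 + 10^+1.32 + 10^-0.44)
   = 1 / (1 + 20.893 + 0.36308) = 1/22.256 = 0.04493

α₂ = 0.0449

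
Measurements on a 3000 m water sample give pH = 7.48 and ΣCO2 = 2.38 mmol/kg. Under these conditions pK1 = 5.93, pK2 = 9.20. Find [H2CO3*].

α₀ = 1 / (1 + K1/[H⁺] + K1K2/[H⁺]²) = 1 / (1 + 10^+1.55 + 10^-0.17)
   = 1 / (1 + 35.481 + 0.67608) = 1/37.157 = 0.02691
[CO2*] = α₀ × DIC = 0.02691 × 2.38 = 0.0641 mmol/kg

[CO2*] = 0.0641 mmol/kg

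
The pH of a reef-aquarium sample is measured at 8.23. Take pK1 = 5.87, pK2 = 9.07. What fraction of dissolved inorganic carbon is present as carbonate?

α₂ = 0.126

α₂ = 1 / (1 + [H⁺]/K2 + [H⁺]²/(K1K2)) = 1 / (1 + 10^+0.84 + 10^-1.52)
   = 1 / (1 + 6.9183 + 0.030200) = 1/7.9485 = 0.1258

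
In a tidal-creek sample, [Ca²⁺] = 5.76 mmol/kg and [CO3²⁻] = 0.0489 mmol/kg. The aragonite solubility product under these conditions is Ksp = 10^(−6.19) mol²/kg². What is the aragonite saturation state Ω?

Ω = 0.436

Ksp = 10^(−6.19) = 6.457×10^-7
Ω = [Ca²⁺][CO3²⁻]/Ksp = (5.76×10^-3)(0.0489×10^-3) / 6.457×10^-7 = 0.436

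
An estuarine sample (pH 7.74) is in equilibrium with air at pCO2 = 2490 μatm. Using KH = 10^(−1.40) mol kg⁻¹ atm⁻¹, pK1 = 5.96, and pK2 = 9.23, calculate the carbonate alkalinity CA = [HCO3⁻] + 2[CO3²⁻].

[CO2*] = KH · pCO2 = 10^(−1.40) × 2490×10^-6 = 9.913×10^-5 mol/kg
α₀ = 1/(1 + K1/[H⁺] + K1K2/[H⁺]²) = 1/(1 + 10^+1.78 + 10^+0.29) = 0.01582
DIC = [CO2*]/α₀ = 9.913×10^-5 / 0.01582 = 6.266 mmol/kg
CA = (α₁ + 2α₂)·DIC = (0.9533 + 2×0.03085) × 6.266 = 6.36 mmol/kg

CA = 6.36 mmol/kg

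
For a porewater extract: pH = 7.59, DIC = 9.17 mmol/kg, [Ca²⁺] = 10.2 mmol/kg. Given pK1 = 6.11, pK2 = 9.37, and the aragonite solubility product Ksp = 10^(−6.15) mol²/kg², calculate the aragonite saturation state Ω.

Ω = 2.09

α₂ = 1 / (1 + [H⁺]/K2 + [H⁺]²/(K1K2)) = 1 / (1 + 10^+1.78 + 10^+0.30)
   = 1 / (1 + 60.256 + 1.9953) = 1/63.251 = 0.01581
[CO3²⁻] = α₂ × DIC = 0.01581 × 9.17 = 0.1450 mmol/kg
Ksp = 10^(−6.15) = 7.079×10^-7
Ω = [Ca²⁺][CO3²⁻]/Ksp = (10.2×10^-3)(1.450×10^-4) / 7.079×10^-7 = 2.09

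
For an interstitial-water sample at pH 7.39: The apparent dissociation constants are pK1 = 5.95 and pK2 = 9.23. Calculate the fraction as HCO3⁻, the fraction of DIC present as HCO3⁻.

α₁ = 1 / (1 + [H⁺]/K1 + K2/[H⁺]) = 1 / (1 + 10^-1.44 + 10^-1.84)
   = 1 / (1 + 0.036308 + 0.014454) = 1/1.0508 = 0.9517

α₁ = 0.952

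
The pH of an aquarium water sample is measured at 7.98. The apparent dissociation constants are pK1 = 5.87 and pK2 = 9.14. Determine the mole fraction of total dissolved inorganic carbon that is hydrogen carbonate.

α₁ = 1 / (1 + [H⁺]/K1 + K2/[H⁺]) = 1 / (1 + 10^-2.11 + 10^-1.16)
   = 1 / (1 + 0.0077625 + 0.069183) = 1/1.0769 = 0.9286

α₁ = 0.929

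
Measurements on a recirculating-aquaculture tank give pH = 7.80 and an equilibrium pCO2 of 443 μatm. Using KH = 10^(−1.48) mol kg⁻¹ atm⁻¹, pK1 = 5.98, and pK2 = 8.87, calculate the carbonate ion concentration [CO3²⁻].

[CO3²⁻] = 0.0825 mmol/kg

[CO2*] = KH · pCO2 = 10^(−1.48) × 443×10^-6 = 1.467×10^-5 mol/kg
α₀ = 1/(1 + K1/[H⁺] + K1K2/[H⁺]²) = 1/(1 + 10^+1.82 + 10^+0.75) = 0.01376
DIC = [CO2*]/α₀ = 1.467×10^-5 / 0.01376 = 1.066 mmol/kg
[CO3²⁻] = α₂·DIC; α₂ = 0.07736, so [CO3²⁻] = 0.07736 × 1.066 = 0.0825 mmol/kg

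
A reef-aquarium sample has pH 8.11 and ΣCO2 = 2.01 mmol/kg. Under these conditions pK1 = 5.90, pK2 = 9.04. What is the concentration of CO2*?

[CO2*] = 11.0 μmol/kg

α₀ = 1 / (1 + K1/[H⁺] + K1K2/[H⁺]²) = 1 / (1 + 10^+2.21 + 10^+1.28)
   = 1 / (1 + 162.18 + 19.055) = 1/182.24 = 0.005487
[CO2*] = α₀ × DIC = 0.005487 × 2.01 = 0.0110 mmol/kg = 11.0 μmol/kg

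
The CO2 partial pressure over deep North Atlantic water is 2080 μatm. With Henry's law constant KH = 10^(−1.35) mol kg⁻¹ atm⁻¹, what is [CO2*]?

KH = 10^(−1.35) = 4.467×10^-2 mol kg⁻¹ atm⁻¹
[CO2*] = KH · pCO2 = 4.467×10^-2 × 2080×10^-6 atm = 9.29×10^-5 mol/kg

[CO2*] = 92.9 μmol/kg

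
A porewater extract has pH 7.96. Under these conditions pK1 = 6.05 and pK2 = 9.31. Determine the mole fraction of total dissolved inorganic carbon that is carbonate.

α₂ = 1 / (1 + [H⁺]/K2 + [H⁺]²/(K1K2)) = 1 / (1 + 10^+1.35 + 10^-0.56)
   = 1 / (1 + 22.387 + 0.27542) = 1/23.663 = 0.04226

α₂ = 0.0423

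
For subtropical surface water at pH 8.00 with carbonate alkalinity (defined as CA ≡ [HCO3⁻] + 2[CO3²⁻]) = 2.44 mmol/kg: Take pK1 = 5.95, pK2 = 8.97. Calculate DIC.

DIC = 2.24 mmol/kg

CA = [HCO3⁻] + 2[CO3²⁻] = (α₁ + 2α₂)·DIC
At pH 8.00: [H⁺]/K1 = 10^-2.05 = 0.0089125, K2/[H⁺] = 10^-0.97 = 0.10715
α₁ = 1/(1 + 0.0089125 + 0.10715) = 1/1.1161 = 0.8960; α₂ = α₁·K2/[H⁺] = 0.09601
α₁ + 2α₂ = 1.0880
DIC = CA / (α₁ + 2α₂) = 2.44 / 1.0880 = 2.24 mmol/kg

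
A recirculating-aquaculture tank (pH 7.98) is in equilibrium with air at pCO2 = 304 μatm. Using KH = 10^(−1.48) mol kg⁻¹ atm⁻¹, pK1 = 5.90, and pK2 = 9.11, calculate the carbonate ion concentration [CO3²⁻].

[CO2*] = KH · pCO2 = 10^(−1.48) × 304×10^-6 = 1.007×10^-5 mol/kg
α₀ = 1/(1 + K1/[H⁺] + K1K2/[H⁺]²) = 1/(1 + 10^+2.08 + 10^+0.95) = 0.007684
DIC = [CO2*]/α₀ = 1.007×10^-5 / 0.007684 = 1.310 mmol/kg
[CO3²⁻] = α₂·DIC; α₂ = 0.06848, so [CO3²⁻] = 0.06848 × 1.310 = 0.0897 mmol/kg

[CO3²⁻] = 0.0897 mmol/kg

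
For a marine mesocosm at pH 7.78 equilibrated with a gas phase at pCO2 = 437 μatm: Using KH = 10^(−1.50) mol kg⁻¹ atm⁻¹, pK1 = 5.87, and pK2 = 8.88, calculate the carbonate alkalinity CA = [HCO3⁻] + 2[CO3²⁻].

[CO2*] = KH · pCO2 = 10^(−1.50) × 437×10^-6 = 1.382×10^-5 mol/kg
α₀ = 1/(1 + K1/[H⁺] + K1K2/[H⁺]²) = 1/(1 + 10^+1.91 + 10^+0.81) = 0.01127
DIC = [CO2*]/α₀ = 1.382×10^-5 / 0.01127 = 1.226 mmol/kg
CA = (α₁ + 2α₂)·DIC = (0.9160 + 2×0.07276) × 1.226 = 1.30 mmol/kg

CA = 1.30 mmol/kg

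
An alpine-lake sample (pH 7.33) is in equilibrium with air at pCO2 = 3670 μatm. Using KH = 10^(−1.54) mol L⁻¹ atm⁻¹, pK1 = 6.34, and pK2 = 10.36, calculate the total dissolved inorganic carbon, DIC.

[CO2*] = KH · pCO2 = 10^(−1.54) × 3670×10^-6 = 1.058×10^-4 mol/L
α₀ = 1/(1 + K1/[H⁺] + K1K2/[H⁺]²) = 1/(1 + 10^+0.99 + 10^-2.04) = 0.09275
DIC = [CO2*]/α₀ = 1.058×10^-4 / 0.09275 = 1.14 mmol/L

DIC = 1.14 mmol/L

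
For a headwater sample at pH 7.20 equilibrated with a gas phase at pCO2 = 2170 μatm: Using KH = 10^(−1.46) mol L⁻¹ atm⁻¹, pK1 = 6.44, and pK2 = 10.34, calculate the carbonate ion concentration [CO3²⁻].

[CO2*] = KH · pCO2 = 10^(−1.46) × 2170×10^-6 = 7.524×10^-5 mol/L
α₀ = 1/(1 + K1/[H⁺] + K1K2/[H⁺]²) = 1/(1 + 10^+0.76 + 10^-2.38) = 0.1480
DIC = [CO2*]/α₀ = 7.524×10^-5 / 0.1480 = 0.5085 mmol/L
[CO3²⁻] = α₂·DIC; α₂ = 0.0006168, so [CO3²⁻] = 0.0006168 × 0.5085 = 0.000314 mmol/L = 0.314 μmol/L

[CO3²⁻] = 0.314 μmol/L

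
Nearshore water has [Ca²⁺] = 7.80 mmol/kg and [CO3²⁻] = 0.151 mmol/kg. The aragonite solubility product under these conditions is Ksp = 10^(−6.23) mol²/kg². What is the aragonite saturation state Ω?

Ksp = 10^(−6.23) = 5.888×10^-7
Ω = [Ca²⁺][CO3²⁻]/Ksp = (7.80×10^-3)(0.151×10^-3) / 5.888×10^-7 = 2.00

Ω = 2.00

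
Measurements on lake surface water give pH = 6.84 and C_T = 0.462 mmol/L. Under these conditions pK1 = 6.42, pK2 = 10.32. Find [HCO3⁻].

α₁ = 1 / (1 + [H⁺]/K1 + K2/[H⁺]) = 1 / (1 + 10^-0.42 + 10^-3.48)
   = 1 / (1 + 0.38019 + 0.00033113) = 1/1.3805 = 0.7244
[HCO3⁻] = α₁ × DIC = 0.7244 × 0.462 = 0.335 mmol/L

[HCO3⁻] = 0.335 mmol/L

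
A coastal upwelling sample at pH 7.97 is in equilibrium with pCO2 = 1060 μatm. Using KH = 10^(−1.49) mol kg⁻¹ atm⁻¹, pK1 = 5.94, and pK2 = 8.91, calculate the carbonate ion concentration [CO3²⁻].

[CO3²⁻] = 0.422 mmol/kg

[CO2*] = KH · pCO2 = 10^(−1.49) × 1060×10^-6 = 3.430×10^-5 mol/kg
α₀ = 1/(1 + K1/[H⁺] + K1K2/[H⁺]²) = 1/(1 + 10^+2.03 + 10^+1.09) = 0.008302
DIC = [CO2*]/α₀ = 3.430×10^-5 / 0.008302 = 4.132 mmol/kg
[CO3²⁻] = α₂·DIC; α₂ = 0.1021, so [CO3²⁻] = 0.1021 × 4.132 = 0.422 mmol/kg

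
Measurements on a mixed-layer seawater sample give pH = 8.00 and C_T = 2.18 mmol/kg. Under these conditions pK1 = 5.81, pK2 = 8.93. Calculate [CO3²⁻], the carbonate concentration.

α₂ = 1 / (1 + [H⁺]/K2 + [H⁺]²/(K1K2)) = 1 / (1 + 10^+0.93 + 10^-1.26)
   = 1 / (1 + 8.5114 + 0.054954) = 1/9.5663 = 0.1045
[CO3²⁻] = α₂ × DIC = 0.1045 × 2.18 = 0.228 mmol/kg

[CO3²⁻] = 0.228 mmol/kg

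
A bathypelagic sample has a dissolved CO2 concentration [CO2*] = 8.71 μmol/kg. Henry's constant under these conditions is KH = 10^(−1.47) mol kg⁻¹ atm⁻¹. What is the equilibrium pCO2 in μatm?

KH = 10^(−1.47) = 3.388×10^-2 mol kg⁻¹ atm⁻¹
pCO2 = [CO2*]/KH = 8.71×10^-6 / 3.388×10^-2 = 2.57×10^-4 atm = 257 μatm

pCO2 = 257 μatm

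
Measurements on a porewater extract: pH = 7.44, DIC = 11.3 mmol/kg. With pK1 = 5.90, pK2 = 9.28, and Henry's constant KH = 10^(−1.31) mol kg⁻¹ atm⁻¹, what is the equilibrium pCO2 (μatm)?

α₀ = 1 / (1 + K1/[H⁺] + K1K2/[H⁺]²) = 1 / (1 + 10^+1.54 + 10^-0.30)
   = 1 / (1 + 34.674 + 0.50119) = 1/36.175 = 0.02764
[CO2*] = α₀ × DIC = 0.02764 × 11.3 = 0.3124 mmol/kg
pCO2 = [CO2*]/KH = 3.124×10^-4 / 4.898×10^-2 = 6380 μatm

pCO2 = 6380 μatm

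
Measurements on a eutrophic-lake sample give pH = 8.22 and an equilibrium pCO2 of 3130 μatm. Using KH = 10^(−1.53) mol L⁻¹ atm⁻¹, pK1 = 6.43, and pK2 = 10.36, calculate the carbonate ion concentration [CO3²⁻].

[CO3²⁻] = 0.0413 mmol/L

[CO2*] = KH · pCO2 = 10^(−1.53) × 3130×10^-6 = 9.237×10^-5 mol/L
α₀ = 1/(1 + K1/[H⁺] + K1K2/[H⁺]²) = 1/(1 + 10^+1.79 + 10^-0.35) = 0.01585
DIC = [CO2*]/α₀ = 9.237×10^-5 / 0.01585 = 5.829 mmol/L
[CO3²⁻] = α₂·DIC; α₂ = 0.007078, so [CO3²⁻] = 0.007078 × 5.829 = 0.0413 mmol/L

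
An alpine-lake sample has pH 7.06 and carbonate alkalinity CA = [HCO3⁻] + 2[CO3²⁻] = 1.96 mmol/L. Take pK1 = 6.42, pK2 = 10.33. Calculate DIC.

DIC = 2.41 mmol/L

CA = [HCO3⁻] + 2[CO3²⁻] = (α₁ + 2α₂)·DIC
At pH 7.06: [H⁺]/K1 = 10^-0.64 = 0.22909, K2/[H⁺] = 10^-3.27 = 0.00053703
α₁ = 1/(1 + 0.22909 + 0.00053703) = 1/1.2296 = 0.8133; α₂ = α₁·K2/[H⁺] = 0.0004367
α₁ + 2α₂ = 0.8141
DIC = CA / (α₁ + 2α₂) = 1.96 / 0.8141 = 2.41 mmol/L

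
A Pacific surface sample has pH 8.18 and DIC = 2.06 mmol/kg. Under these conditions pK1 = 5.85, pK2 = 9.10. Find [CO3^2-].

α₂ = 1 / (1 + [H⁺]/K2 + [H⁺]²/(K1K2)) = 1 / (1 + 10^+0.92 + 10^-1.41)
   = 1 / (1 + 8.3176 + 0.038905) = 1/9.3565 = 0.1069
[CO3²⁻] = α₂ × DIC = 0.1069 × 2.06 = 0.220 mmol/kg

[CO3²⁻] = 0.220 mmol/kg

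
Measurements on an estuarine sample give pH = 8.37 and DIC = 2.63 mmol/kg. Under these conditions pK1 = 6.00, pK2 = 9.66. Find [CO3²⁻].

[CO3²⁻] = 0.128 mmol/kg

α₂ = 1 / (1 + [H⁺]/K2 + [H⁺]²/(K1K2)) = 1 / (1 + 10^+1.29 + 10^-1.08)
   = 1 / (1 + 19.498 + 0.083176) = 1/20.582 = 0.04859
[CO3²⁻] = α₂ × DIC = 0.04859 × 2.63 = 0.128 mmol/kg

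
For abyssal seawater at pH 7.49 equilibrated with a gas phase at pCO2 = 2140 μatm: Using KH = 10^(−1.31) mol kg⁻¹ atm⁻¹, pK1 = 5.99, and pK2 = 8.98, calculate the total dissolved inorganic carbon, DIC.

[CO2*] = KH · pCO2 = 10^(−1.31) × 2140×10^-6 = 1.048×10^-4 mol/kg
α₀ = 1/(1 + K1/[H⁺] + K1K2/[H⁺]²) = 1/(1 + 10^+1.50 + 10^+0.01) = 0.02972
DIC = [CO2*]/α₀ = 1.048×10^-4 / 0.02972 = 3.53 mmol/kg

DIC = 3.53 mmol/kg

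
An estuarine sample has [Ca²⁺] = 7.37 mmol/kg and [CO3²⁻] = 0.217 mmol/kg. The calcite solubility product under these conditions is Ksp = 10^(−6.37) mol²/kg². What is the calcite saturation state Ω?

Ω = 3.75

Ksp = 10^(−6.37) = 4.266×10^-7
Ω = [Ca²⁺][CO3²⁻]/Ksp = (7.37×10^-3)(0.217×10^-3) / 4.266×10^-7 = 3.75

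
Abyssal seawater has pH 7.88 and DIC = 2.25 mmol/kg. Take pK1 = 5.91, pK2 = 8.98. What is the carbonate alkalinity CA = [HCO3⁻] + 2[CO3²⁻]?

CA = 2.39 mmol/kg

CA = [HCO3⁻] + 2[CO3²⁻] = (α₁ + 2α₂)·DIC
At pH 7.88: [H⁺]/K1 = 10^-1.97 = 0.010715, K2/[H⁺] = 10^-1.10 = 0.079433
α₁ = 1/(1 + 0.010715 + 0.079433) = 1/1.0901 = 0.9173; α₂ = α₁·K2/[H⁺] = 0.07286
α₁ + 2α₂ = 1.0630
CA = 1.0630 × 2.25 = 2.39 mmol/kg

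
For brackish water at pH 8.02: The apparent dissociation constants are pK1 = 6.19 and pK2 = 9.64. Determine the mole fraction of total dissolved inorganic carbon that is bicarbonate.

α₁ = 0.963

α₁ = 1 / (1 + [H⁺]/K1 + K2/[H⁺]) = 1 / (1 + 10^-1.83 + 10^-1.62)
   = 1 / (1 + 0.014791 + 0.023988) = 1/1.0388 = 0.9627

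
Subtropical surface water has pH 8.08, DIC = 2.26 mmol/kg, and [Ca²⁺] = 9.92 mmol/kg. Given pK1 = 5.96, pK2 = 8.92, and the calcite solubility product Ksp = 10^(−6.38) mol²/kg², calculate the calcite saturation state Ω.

α₂ = 1 / (1 + [H⁺]/K2 + [H⁺]²/(K1K2)) = 1 / (1 + 10^+0.84 + 10^-1.28)
   = 1 / (1 + 6.9183 + 0.052481) = 1/7.9708 = 0.1255
[CO3²⁻] = α₂ × DIC = 0.1255 × 2.26 = 0.2835 mmol/kg
Ksp = 10^(−6.38) = 4.169×10^-7
Ω = [Ca²⁺][CO3²⁻]/Ksp = (9.92×10^-3)(2.835×10^-4) / 4.169×10^-7 = 6.75

Ω = 6.75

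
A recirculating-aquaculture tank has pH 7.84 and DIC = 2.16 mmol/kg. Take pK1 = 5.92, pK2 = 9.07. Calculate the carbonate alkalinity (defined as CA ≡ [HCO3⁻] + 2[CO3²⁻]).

CA = 2.25 mmol/kg

CA = [HCO3⁻] + 2[CO3²⁻] = (α₁ + 2α₂)·DIC
At pH 7.84: [H⁺]/K1 = 10^-1.92 = 0.012023, K2/[H⁺] = 10^-1.23 = 0.058884
α₁ = 1/(1 + 0.012023 + 0.058884) = 1/1.0709 = 0.9338; α₂ = α₁·K2/[H⁺] = 0.05499
α₁ + 2α₂ = 1.0438
CA = 1.0438 × 2.16 = 2.25 mmol/kg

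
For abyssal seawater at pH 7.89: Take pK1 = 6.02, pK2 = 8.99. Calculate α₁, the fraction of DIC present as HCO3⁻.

α₁ = 1 / (1 + [H⁺]/K1 + K2/[H⁺]) = 1 / (1 + 10^-1.87 + 10^-1.10)
   = 1 / (1 + 0.013490 + 0.079433) = 1/1.0929 = 0.9150

α₁ = 0.915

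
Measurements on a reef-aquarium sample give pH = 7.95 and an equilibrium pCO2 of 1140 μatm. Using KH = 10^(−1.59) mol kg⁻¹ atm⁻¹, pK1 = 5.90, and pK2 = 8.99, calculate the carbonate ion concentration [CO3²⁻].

[CO2*] = KH · pCO2 = 10^(−1.59) × 1140×10^-6 = 2.930×10^-5 mol/kg
α₀ = 1/(1 + K1/[H⁺] + K1K2/[H⁺]²) = 1/(1 + 10^+2.05 + 10^+1.01) = 0.008101
DIC = [CO2*]/α₀ = 2.930×10^-5 / 0.008101 = 3.617 mmol/kg
[CO3²⁻] = α₂·DIC; α₂ = 0.08290, so [CO3²⁻] = 0.08290 × 3.617 = 0.300 mmol/kg

[CO3²⁻] = 0.300 mmol/kg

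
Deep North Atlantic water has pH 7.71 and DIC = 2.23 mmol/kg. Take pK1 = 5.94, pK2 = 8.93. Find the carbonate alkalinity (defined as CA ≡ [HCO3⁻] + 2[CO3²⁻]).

CA = 2.32 mmol/kg

CA = [HCO3⁻] + 2[CO3²⁻] = (α₁ + 2α₂)·DIC
At pH 7.71: [H⁺]/K1 = 10^-1.77 = 0.016982, K2/[H⁺] = 10^-1.22 = 0.060256
α₁ = 1/(1 + 0.016982 + 0.060256) = 1/1.0772 = 0.9283; α₂ = α₁·K2/[H⁺] = 0.05594
α₁ + 2α₂ = 1.0402
CA = 1.0402 × 2.23 = 2.32 mmol/kg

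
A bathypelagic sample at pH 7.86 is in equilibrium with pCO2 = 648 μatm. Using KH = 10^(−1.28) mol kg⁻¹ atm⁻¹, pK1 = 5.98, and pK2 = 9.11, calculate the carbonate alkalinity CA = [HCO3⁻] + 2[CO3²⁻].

CA = 2.87 mmol/kg

[CO2*] = KH · pCO2 = 10^(−1.28) × 648×10^-6 = 3.401×10^-5 mol/kg
α₀ = 1/(1 + K1/[H⁺] + K1K2/[H⁺]²) = 1/(1 + 10^+1.88 + 10^+0.63) = 0.01233
DIC = [CO2*]/α₀ = 3.401×10^-5 / 0.01233 = 2.759 mmol/kg
CA = (α₁ + 2α₂)·DIC = (0.9351 + 2×0.05258) × 2.759 = 2.87 mmol/kg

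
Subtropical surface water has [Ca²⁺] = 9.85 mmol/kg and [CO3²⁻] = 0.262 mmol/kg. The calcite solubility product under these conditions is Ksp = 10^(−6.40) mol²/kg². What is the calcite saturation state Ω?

Ω = 6.48

Ksp = 10^(−6.40) = 3.981×10^-7
Ω = [Ca²⁺][CO3²⁻]/Ksp = (9.85×10^-3)(0.262×10^-3) / 3.981×10^-7 = 6.48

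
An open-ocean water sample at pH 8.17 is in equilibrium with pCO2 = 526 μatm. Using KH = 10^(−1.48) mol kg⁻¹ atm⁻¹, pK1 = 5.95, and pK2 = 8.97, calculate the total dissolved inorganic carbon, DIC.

DIC = 3.37 mmol/kg

[CO2*] = KH · pCO2 = 10^(−1.48) × 526×10^-6 = 1.742×10^-5 mol/kg
α₀ = 1/(1 + K1/[H⁺] + K1K2/[H⁺]²) = 1/(1 + 10^+2.22 + 10^+1.42) = 0.005174
DIC = [CO2*]/α₀ = 1.742×10^-5 / 0.005174 = 3.37 mmol/kg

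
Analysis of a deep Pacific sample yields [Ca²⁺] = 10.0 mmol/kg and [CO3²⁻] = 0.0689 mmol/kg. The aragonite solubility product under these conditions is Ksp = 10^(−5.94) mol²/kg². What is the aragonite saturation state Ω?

Ω = 0.600

Ksp = 10^(−5.94) = 1.148×10^-6
Ω = [Ca²⁺][CO3²⁻]/Ksp = (10.0×10^-3)(0.0689×10^-3) / 1.148×10^-6 = 0.600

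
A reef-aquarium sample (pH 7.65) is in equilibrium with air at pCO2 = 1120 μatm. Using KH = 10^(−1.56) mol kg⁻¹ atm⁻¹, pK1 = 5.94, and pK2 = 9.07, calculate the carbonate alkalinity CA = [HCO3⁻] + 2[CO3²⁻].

CA = 1.70 mmol/kg

[CO2*] = KH · pCO2 = 10^(−1.56) × 1120×10^-6 = 3.085×10^-5 mol/kg
α₀ = 1/(1 + K1/[H⁺] + K1K2/[H⁺]²) = 1/(1 + 10^+1.71 + 10^+0.29) = 0.01844
DIC = [CO2*]/α₀ = 3.085×10^-5 / 0.01844 = 1.673 mmol/kg
CA = (α₁ + 2α₂)·DIC = (0.9456 + 2×0.03595) × 1.673 = 1.70 mmol/kg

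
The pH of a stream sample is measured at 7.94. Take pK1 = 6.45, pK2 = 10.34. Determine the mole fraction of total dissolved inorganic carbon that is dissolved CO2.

α₀ = 1 / (1 + K1/[H⁺] + K1K2/[H⁺]²) = 1 / (1 + 10^+1.49 + 10^-0.91)
   = 1 / (1 + 30.903 + 0.12303) = 1/32.026 = 0.03122

α₀ = 0.0312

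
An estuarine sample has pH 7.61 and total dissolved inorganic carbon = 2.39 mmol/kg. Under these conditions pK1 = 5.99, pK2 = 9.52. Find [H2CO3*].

[CO2*] = 0.0553 mmol/kg

α₀ = 1 / (1 + K1/[H⁺] + K1K2/[H⁺]²) = 1 / (1 + 10^+1.62 + 10^-0.29)
   = 1 / (1 + 41.687 + 0.51286) = 1/43.200 = 0.02315
[CO2*] = α₀ × DIC = 0.02315 × 2.39 = 0.0553 mmol/kg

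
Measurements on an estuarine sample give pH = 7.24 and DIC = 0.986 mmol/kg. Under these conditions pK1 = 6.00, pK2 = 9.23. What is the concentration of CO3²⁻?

[CO3²⁻] = 9.45 μmol/kg

α₂ = 1 / (1 + [H⁺]/K2 + [H⁺]²/(K1K2)) = 1 / (1 + 10^+1.99 + 10^+0.75)
   = 1 / (1 + 97.724 + 5.6234) = 1/104.35 = 0.009583
[CO3²⁻] = α₂ × DIC = 0.009583 × 0.986 = 0.00945 mmol/kg = 9.45 μmol/kg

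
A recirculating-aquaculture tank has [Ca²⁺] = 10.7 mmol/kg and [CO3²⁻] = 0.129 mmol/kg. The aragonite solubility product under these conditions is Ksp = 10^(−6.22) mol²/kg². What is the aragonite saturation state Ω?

Ksp = 10^(−6.22) = 6.026×10^-7
Ω = [Ca²⁺][CO3²⁻]/Ksp = (10.7×10^-3)(0.129×10^-3) / 6.026×10^-7 = 2.29

Ω = 2.29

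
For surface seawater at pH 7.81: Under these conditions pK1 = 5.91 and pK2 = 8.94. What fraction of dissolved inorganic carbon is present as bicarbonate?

α₁ = 1 / (1 + [H⁺]/K1 + K2/[H⁺]) = 1 / (1 + 10^-1.90 + 10^-1.13)
   = 1 / (1 + 0.012589 + 0.074131) = 1/1.0867 = 0.9202

α₁ = 0.920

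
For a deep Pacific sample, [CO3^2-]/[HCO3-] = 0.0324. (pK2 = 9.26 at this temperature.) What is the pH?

pH = 7.77

From K2 = [H⁺][CO3^2-]/[HCO3-]:  pH = pK2 + log₁₀([CO3^2-]/[HCO3-])
log₁₀(0.0324) = -1.489
pH = 9.26 + (-1.489) = 7.77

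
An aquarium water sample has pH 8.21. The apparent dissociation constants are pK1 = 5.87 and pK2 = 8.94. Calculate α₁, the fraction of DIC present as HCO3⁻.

α₁ = 0.840

α₁ = 1 / (1 + [H⁺]/K1 + K2/[H⁺]) = 1 / (1 + 10^-2.34 + 10^-0.73)
   = 1 / (1 + 0.0045709 + 0.18621) = 1/1.1908 = 0.8398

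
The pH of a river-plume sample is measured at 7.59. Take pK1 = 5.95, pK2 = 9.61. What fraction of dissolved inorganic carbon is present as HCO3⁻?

α₁ = 0.969

α₁ = 1 / (1 + [H⁺]/K1 + K2/[H⁺]) = 1 / (1 + 10^-1.64 + 10^-2.02)
   = 1 / (1 + 0.022909 + 0.0095499) = 1/1.0325 = 0.9686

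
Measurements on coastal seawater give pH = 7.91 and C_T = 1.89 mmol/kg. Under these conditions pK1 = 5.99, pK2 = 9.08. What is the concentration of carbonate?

α₂ = 1 / (1 + [H⁺]/K2 + [H⁺]²/(K1K2)) = 1 / (1 + 10^+1.17 + 10^-0.75)
   = 1 / (1 + 14.791 + 0.17783) = 1/15.969 = 0.06262
[CO3²⁻] = α₂ × DIC = 0.06262 × 1.89 = 0.118 mmol/kg

[CO3²⁻] = 0.118 mmol/kg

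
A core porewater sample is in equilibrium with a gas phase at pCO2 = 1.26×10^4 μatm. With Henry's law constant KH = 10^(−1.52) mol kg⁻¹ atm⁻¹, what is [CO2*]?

KH = 10^(−1.52) = 3.020×10^-2 mol kg⁻¹ atm⁻¹
[CO2*] = KH · pCO2 = 3.020×10^-2 × 1.26×10^4×10^-6 atm = 3.81×10^-4 mol/kg

[CO2*] = 381 μmol/kg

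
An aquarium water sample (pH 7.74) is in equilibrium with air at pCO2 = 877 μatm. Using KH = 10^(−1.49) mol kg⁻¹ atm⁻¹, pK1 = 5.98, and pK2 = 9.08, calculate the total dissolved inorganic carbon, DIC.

DIC = 1.74 mmol/kg

[CO2*] = KH · pCO2 = 10^(−1.49) × 877×10^-6 = 2.838×10^-5 mol/kg
α₀ = 1/(1 + K1/[H⁺] + K1K2/[H⁺]²) = 1/(1 + 10^+1.76 + 10^+0.42) = 0.01635
DIC = [CO2*]/α₀ = 2.838×10^-5 / 0.01635 = 1.74 mmol/kg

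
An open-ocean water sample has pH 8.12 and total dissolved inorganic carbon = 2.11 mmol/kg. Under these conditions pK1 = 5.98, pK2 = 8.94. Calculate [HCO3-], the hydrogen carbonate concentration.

α₁ = 1 / (1 + [H⁺]/K1 + K2/[H⁺]) = 1 / (1 + 10^-2.14 + 10^-0.82)
   = 1 / (1 + 0.0072444 + 0.15136) = 1/1.1586 = 0.8631
[HCO3⁻] = α₁ × DIC = 0.8631 × 2.11 = 1.82 mmol/kg

[HCO3⁻] = 1.82 mmol/kg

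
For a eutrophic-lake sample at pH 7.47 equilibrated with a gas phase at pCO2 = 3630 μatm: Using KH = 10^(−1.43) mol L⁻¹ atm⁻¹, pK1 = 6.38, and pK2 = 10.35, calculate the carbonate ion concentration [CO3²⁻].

[CO3²⁻] = 2.19 μmol/L

[CO2*] = KH · pCO2 = 10^(−1.43) × 3630×10^-6 = 1.349×10^-4 mol/L
α₀ = 1/(1 + K1/[H⁺] + K1K2/[H⁺]²) = 1/(1 + 10^+1.09 + 10^-1.79) = 0.07508
DIC = [CO2*]/α₀ = 1.349×10^-4 / 0.07508 = 1.796 mmol/L
[CO3²⁻] = α₂·DIC; α₂ = 0.001218, so [CO3²⁻] = 0.001218 × 1.796 = 0.00219 mmol/L = 2.19 μmol/L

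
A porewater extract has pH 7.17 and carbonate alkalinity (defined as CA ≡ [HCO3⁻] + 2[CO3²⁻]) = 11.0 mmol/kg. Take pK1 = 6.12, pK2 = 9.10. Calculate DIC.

CA = [HCO3⁻] + 2[CO3²⁻] = (α₁ + 2α₂)·DIC
At pH 7.17: [H⁺]/K1 = 10^-1.05 = 0.089125, K2/[H⁺] = 10^-1.93 = 0.011749
α₁ = 1/(1 + 0.089125 + 0.011749) = 1/1.1009 = 0.9084; α₂ = α₁·K2/[H⁺] = 0.01067
α₁ + 2α₂ = 0.9297
DIC = CA / (α₁ + 2α₂) = 11.0 / 0.9297 = 11.8 mmol/kg

DIC = 11.8 mmol/kg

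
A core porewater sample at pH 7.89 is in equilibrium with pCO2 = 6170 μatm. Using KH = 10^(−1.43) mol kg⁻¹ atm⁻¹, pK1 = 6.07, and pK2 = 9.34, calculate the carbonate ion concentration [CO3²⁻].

[CO2*] = KH · pCO2 = 10^(−1.43) × 6170×10^-6 = 2.292×10^-4 mol/kg
α₀ = 1/(1 + K1/[H⁺] + K1K2/[H⁺]²) = 1/(1 + 10^+1.82 + 10^+0.37) = 0.01441
DIC = [CO2*]/α₀ = 2.292×10^-4 / 0.01441 = 15.91 mmol/kg
[CO3²⁻] = α₂·DIC; α₂ = 0.03377, so [CO3²⁻] = 0.03377 × 15.91 = 0.537 mmol/kg

[CO3²⁻] = 0.537 mmol/kg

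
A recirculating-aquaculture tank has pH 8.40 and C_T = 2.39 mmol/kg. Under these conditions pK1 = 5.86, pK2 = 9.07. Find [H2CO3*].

[CO2*] = 5.67 μmol/kg

α₀ = 1 / (1 + K1/[H⁺] + K1K2/[H⁺]²) = 1 / (1 + 10^+2.54 + 10^+1.87)
   = 1 / (1 + 346.74 + 74.131) = 1/421.87 = 0.002370
[CO2*] = α₀ × DIC = 0.002370 × 2.39 = 0.00567 mmol/kg = 5.67 μmol/kg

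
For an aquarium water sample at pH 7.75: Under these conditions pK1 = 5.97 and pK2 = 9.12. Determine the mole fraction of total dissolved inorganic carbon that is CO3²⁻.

α₂ = 1 / (1 + [H⁺]/K2 + [H⁺]²/(K1K2)) = 1 / (1 + 10^+1.37 + 10^-0.41)
   = 1 / (1 + 23.442 + 0.38905) = 1/24.831 = 0.04027

α₂ = 0.0403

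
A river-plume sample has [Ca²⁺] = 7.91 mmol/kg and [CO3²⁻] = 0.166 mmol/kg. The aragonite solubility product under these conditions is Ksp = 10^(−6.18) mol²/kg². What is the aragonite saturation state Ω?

Ω = 1.99

Ksp = 10^(−6.18) = 6.607×10^-7
Ω = [Ca²⁺][CO3²⁻]/Ksp = (7.91×10^-3)(0.166×10^-3) / 6.607×10^-7 = 1.99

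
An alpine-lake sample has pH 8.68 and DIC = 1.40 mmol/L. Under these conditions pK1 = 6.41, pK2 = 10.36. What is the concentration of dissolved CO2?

α₀ = 1 / (1 + K1/[H⁺] + K1K2/[H⁺]²) = 1 / (1 + 10^+2.27 + 10^+0.59)
   = 1 / (1 + 186.21 + 3.8905) = 1/191.10 = 0.005233
[CO2*] = α₀ × DIC = 0.005233 × 1.40 = 0.00733 mmol/L = 7.33 μmol/L

[CO2*] = 7.33 μmol/L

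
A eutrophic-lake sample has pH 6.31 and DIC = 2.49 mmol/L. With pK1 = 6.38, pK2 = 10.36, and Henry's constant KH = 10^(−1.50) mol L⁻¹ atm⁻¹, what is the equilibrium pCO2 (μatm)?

α₀ = 1 / (1 + K1/[H⁺] + K1K2/[H⁺]²) = 1 / (1 + 10^-0.07 + 10^-4.12)
   = 1 / (1 + 0.85114 + 7.5858×10^-5) = 1/1.8512 = 0.5402
[CO2*] = α₀ × DIC = 0.5402 × 2.49 = 1.345 mmol/L
pCO2 = [CO2*]/KH = 1.345×10^-3 / 3.162×10^-2 = 4.25×10^4 μatm

pCO2 = 4.25×10^4 μatm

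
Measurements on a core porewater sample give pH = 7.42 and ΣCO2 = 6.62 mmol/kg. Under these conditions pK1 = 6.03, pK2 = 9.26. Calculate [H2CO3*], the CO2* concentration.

α₀ = 1 / (1 + K1/[H⁺] + K1K2/[H⁺]²) = 1 / (1 + 10^+1.39 + 10^-0.45)
   = 1 / (1 + 24.547 + 0.35481) = 1/25.902 = 0.03861
[CO2*] = α₀ × DIC = 0.03861 × 6.62 = 0.256 mmol/kg

[CO2*] = 0.256 mmol/kg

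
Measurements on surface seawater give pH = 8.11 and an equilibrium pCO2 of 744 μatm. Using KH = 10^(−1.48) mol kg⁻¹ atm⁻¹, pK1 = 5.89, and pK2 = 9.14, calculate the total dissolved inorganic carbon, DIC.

DIC = 4.49 mmol/kg

[CO2*] = KH · pCO2 = 10^(−1.48) × 744×10^-6 = 2.464×10^-5 mol/kg
α₀ = 1/(1 + K1/[H⁺] + K1K2/[H⁺]²) = 1/(1 + 10^+2.22 + 10^+1.19) = 0.005481
DIC = [CO2*]/α₀ = 2.464×10^-5 / 0.005481 = 4.49 mmol/kg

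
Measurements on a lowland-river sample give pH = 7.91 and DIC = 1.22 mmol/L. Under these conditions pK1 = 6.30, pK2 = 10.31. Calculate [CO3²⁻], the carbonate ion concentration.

[CO3²⁻] = 4.72 μmol/L

α₂ = 1 / (1 + [H⁺]/K2 + [H⁺]²/(K1K2)) = 1 / (1 + 10^+2.40 + 10^+0.79)
   = 1 / (1 + 251.19 + 6.1660) = 1/258.35 = 0.003871
[CO3²⁻] = α₂ × DIC = 0.003871 × 1.22 = 0.00472 mmol/L = 4.72 μmol/L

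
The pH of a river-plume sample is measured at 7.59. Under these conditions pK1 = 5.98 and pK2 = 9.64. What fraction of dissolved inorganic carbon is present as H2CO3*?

α₀ = 1 / (1 + K1/[H⁺] + K1K2/[H⁺]²) = 1 / (1 + 10^+1.61 + 10^-0.44)
   = 1 / (1 + 40.738 + 0.36308) = 1/42.101 = 0.02375

α₀ = 0.0238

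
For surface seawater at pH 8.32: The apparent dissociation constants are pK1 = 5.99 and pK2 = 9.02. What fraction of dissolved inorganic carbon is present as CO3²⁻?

α₂ = 0.166

α₂ = 1 / (1 + [H⁺]/K2 + [H⁺]²/(K1K2)) = 1 / (1 + 10^+0.70 + 10^-1.63)
   = 1 / (1 + 5.0119 + 0.023442) = 1/6.0353 = 0.1657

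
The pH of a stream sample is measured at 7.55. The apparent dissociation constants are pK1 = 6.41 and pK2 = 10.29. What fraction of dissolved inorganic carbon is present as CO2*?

α₀ = 0.0674

α₀ = 1 / (1 + K1/[H⁺] + K1K2/[H⁺]²) = 1 / (1 + 10^+1.14 + 10^-1.60)
   = 1 / (1 + 13.804 + 0.025119) = 1/14.829 = 0.06744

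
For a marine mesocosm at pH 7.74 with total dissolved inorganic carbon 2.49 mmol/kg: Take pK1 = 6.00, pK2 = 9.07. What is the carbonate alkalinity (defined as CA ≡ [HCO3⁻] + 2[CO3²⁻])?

CA = [HCO3⁻] + 2[CO3²⁻] = (α₁ + 2α₂)·DIC
At pH 7.74: [H⁺]/K1 = 10^-1.74 = 0.018197, K2/[H⁺] = 10^-1.33 = 0.046774
α₁ = 1/(1 + 0.018197 + 0.046774) = 1/1.0650 = 0.9390; α₂ = α₁·K2/[H⁺] = 0.04392
α₁ + 2α₂ = 1.0268
CA = 1.0268 × 2.49 = 2.56 mmol/kg

CA = 2.56 mmol/kg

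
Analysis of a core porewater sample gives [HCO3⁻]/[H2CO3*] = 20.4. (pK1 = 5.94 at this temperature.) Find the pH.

From K1 = [H⁺][HCO3⁻]/[H2CO3*]:  pH = pK1 + log₁₀([HCO3⁻]/[H2CO3*])
log₁₀(20.4) = +1.310
pH = 5.94 + (+1.310) = 7.25

pH = 7.25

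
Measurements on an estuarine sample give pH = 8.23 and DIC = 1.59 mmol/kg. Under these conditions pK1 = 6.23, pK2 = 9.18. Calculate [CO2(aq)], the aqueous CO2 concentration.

[CO2*] = 14.2 μmol/kg

α₀ = 1 / (1 + K1/[H⁺] + K1K2/[H⁺]²) = 1 / (1 + 10^+2.00 + 10^+1.05)
   = 1 / (1 + 100.00 + 11.220) = 1/112.22 = 0.008911
[CO2*] = α₀ × DIC = 0.008911 × 1.59 = 0.0142 mmol/kg = 14.2 μmol/kg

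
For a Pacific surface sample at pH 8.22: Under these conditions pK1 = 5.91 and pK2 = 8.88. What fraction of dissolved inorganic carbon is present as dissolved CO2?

α₀ = 1 / (1 + K1/[H⁺] + K1K2/[H⁺]²) = 1 / (1 + 10^+2.31 + 10^+1.65)
   = 1 / (1 + 204.17 + 44.668) = 1/249.84 = 0.004003

α₀ = 0.00400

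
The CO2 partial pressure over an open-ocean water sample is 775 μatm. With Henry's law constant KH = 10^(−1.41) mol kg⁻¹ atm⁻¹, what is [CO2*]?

[CO2*] = 30.2 μmol/kg

KH = 10^(−1.41) = 3.890×10^-2 mol kg⁻¹ atm⁻¹
[CO2*] = KH · pCO2 = 3.890×10^-2 × 775×10^-6 atm = 3.02×10^-5 mol/kg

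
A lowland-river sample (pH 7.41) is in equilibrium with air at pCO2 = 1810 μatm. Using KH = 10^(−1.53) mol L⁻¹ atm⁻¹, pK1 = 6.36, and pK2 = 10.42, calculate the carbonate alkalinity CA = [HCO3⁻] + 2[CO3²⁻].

CA = 0.601 mmol/L

[CO2*] = KH · pCO2 = 10^(−1.53) × 1810×10^-6 = 5.342×10^-5 mol/L
α₀ = 1/(1 + K1/[H⁺] + K1K2/[H⁺]²) = 1/(1 + 10^+1.05 + 10^-1.96) = 0.08176
DIC = [CO2*]/α₀ = 5.342×10^-5 / 0.08176 = 0.6533 mmol/L
CA = (α₁ + 2α₂)·DIC = (0.9173 + 2×0.0008965) × 0.6533 = 0.601 mmol/L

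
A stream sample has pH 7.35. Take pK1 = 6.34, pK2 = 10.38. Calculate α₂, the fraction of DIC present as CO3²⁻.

α₂ = 1 / (1 + [H⁺]/K2 + [H⁺]²/(K1K2)) = 1 / (1 + 10^+3.03 + 10^+2.02)
   = 1 / (1 + 1071.5 + 104.71) = 1/1177.2 = 0.0008495

α₂ = 0.000849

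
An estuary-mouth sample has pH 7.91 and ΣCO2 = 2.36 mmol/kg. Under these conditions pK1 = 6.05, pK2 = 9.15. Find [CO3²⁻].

[CO3²⁻] = 0.127 mmol/kg

α₂ = 1 / (1 + [H⁺]/K2 + [H⁺]²/(K1K2)) = 1 / (1 + 10^+1.24 + 10^-0.62)
   = 1 / (1 + 17.378 + 0.23988) = 1/18.618 = 0.05371
[CO3²⁻] = α₂ × DIC = 0.05371 × 2.36 = 0.127 mmol/kg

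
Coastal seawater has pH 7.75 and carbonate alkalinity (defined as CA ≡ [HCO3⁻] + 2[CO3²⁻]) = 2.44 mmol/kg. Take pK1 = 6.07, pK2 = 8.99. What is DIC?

CA = [HCO3⁻] + 2[CO3²⁻] = (α₁ + 2α₂)·DIC
At pH 7.75: [H⁺]/K1 = 10^-1.68 = 0.020893, K2/[H⁺] = 10^-1.24 = 0.057544
α₁ = 1/(1 + 0.020893 + 0.057544) = 1/1.0784 = 0.9273; α₂ = α₁·K2/[H⁺] = 0.05336
α₁ + 2α₂ = 1.0340
DIC = CA / (α₁ + 2α₂) = 2.44 / 1.0340 = 2.36 mmol/kg

DIC = 2.36 mmol/kg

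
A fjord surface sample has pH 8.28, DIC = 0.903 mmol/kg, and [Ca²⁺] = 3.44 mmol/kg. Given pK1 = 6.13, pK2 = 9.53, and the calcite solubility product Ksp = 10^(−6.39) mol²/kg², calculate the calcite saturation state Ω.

α₂ = 1 / (1 + [H⁺]/K2 + [H⁺]²/(K1K2)) = 1 / (1 + 10^+1.25 + 10^-0.90)
   = 1 / (1 + 17.783 + 0.12589) = 1/18.909 = 0.05289
[CO3²⁻] = α₂ × DIC = 0.05289 × 0.903 = 0.04776 mmol/kg
Ksp = 10^(−6.39) = 4.074×10^-7
Ω = [Ca²⁺][CO3²⁻]/Ksp = (3.44×10^-3)(4.776×10^-5) / 4.074×10^-7 = 0.403

Ω = 0.403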